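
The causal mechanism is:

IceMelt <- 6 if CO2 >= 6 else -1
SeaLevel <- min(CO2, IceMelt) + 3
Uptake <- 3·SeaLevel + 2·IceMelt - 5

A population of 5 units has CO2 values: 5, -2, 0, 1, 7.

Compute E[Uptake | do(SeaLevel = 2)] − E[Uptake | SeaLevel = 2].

2.8

Under do(SeaLevel=2), SeaLevel's equation is replaced by SeaLevel=2 for every unit. Per-unit Uptake: -1, -1, -1, -1, 13. Mean = 1.8.
Observing SeaLevel=2 restricts to units where SeaLevel's equation naturally yields 2: CO2 ∈ {5, 0, 1}. In that subpopulation Uptake = -1, -1, -1, mean -1.
Difference = 1.8 − (-1) = 2.8.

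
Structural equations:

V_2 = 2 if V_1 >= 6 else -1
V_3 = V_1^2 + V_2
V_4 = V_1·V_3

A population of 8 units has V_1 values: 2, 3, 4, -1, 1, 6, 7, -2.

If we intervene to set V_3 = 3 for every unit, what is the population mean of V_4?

The intervention sets V_3=3 in all 8 units regardless of V_1. Recomputing V_4 per unit gives 6, 9, 12, -3, 3, 18, 21, -6; average 7.5.

7.5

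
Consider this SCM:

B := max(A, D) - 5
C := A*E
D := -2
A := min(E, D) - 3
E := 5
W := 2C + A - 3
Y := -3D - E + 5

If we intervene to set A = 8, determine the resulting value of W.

The intervention breaks the incoming arrows to A: A := min(E, D) - 3 no longer applies, and A = 8.
C = A*E  [with A=8, E=5]  = 40
W = 2C + A - 3  [with C=40, A=8]  = 85

85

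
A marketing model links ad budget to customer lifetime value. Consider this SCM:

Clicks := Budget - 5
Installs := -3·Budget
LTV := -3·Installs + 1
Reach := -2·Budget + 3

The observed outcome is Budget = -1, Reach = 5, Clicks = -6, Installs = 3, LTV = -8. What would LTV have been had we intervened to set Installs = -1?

4

Intervening sets Installs = -1 and removes its equation (Installs := -3·Budget).
LTV = -3·Installs + 1  [with Installs=-1]  = 4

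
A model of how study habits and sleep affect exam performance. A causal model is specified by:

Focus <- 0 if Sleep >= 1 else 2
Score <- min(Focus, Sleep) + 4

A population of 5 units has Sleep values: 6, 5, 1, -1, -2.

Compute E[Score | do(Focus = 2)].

4.4

Under do(Focus=2), Focus's equation is replaced by Focus=2 for every unit. Per-unit Score: 6, 6, 5, 3, 2. Mean = 4.4.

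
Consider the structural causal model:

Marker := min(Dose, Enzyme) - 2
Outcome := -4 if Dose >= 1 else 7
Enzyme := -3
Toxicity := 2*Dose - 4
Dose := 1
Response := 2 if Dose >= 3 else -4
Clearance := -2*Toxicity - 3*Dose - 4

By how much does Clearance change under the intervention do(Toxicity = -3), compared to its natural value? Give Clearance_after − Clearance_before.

2

The intervention breaks the incoming arrows to Toxicity: Toxicity := 2*Dose - 4 no longer applies, and Toxicity = -3.
Clearance = -2*Toxicity - 3*Dose - 4  [with Toxicity=-3, Dose=1]  = -1
Without intervention: Toxicity = 2*Dose - 4  [with Dose=1]  = -2; Clearance = -2*Toxicity - 3*Dose - 4  [with Toxicity=-2, Dose=1]  = -3.
Change = -1 − (-3) = 2.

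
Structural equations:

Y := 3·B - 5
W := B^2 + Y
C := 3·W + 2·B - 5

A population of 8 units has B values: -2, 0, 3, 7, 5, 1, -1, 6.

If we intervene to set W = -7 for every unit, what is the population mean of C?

-21.25

Every unit gets W=-7 under the intervention. C values become -30, -26, -20, -12, -16, -24, -28, -14; E[C|do(W=-7)] = -21.25.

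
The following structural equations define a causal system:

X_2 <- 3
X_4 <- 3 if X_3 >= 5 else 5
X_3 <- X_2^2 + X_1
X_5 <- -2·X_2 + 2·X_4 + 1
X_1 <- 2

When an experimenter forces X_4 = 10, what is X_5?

Intervening sets X_4 = 10 and removes its equation (X_4 <- 3 if X_3 >= 5 else 5).
X_5 = -2·X_2 + 2·X_4 + 1  [with X_2=3, X_4=10]  = 15

15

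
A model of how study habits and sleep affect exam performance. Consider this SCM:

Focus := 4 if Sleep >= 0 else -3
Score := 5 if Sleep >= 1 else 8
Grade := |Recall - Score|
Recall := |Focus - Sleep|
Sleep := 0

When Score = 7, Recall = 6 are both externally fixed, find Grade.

1

Setting Score = 7, Recall = 6 by intervention discards those variables' equations.
Grade = |Recall - Score|  [with Recall=6, Score=7]  = 1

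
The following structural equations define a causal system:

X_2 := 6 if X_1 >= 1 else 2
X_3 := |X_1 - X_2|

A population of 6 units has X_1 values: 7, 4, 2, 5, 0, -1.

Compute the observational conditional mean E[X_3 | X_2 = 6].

2

Observing X_2=6 restricts to units where X_2's equation naturally yields 6: X_1 ∈ {7, 4, 2, 5}. In that subpopulation X_3 = 1, 2, 4, 1, mean 2.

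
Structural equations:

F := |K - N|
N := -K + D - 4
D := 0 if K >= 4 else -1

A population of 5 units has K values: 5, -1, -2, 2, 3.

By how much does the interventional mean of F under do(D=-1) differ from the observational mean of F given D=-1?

do(D=-1) breaks D's dependence on K. With D=-1 fixed, F across the units is 15, 3, 1, 9, 11, mean 7.8.
Conditioning on D=-1 selects the 4 unit(s) with K ∈ {-1, -2, 2, 3}. Their F values: 3, 1, 9, 11. Mean = 6.
Difference = 7.8 − 6 = 1.8.

1.8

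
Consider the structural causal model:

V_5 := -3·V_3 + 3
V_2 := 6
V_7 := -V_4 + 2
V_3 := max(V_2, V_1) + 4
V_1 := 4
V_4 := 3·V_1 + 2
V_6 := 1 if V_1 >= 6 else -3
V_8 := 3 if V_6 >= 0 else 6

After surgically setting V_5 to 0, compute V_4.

14

The intervention breaks the incoming arrows to V_5: V_5 := -3·V_3 + 3 no longer applies, and V_5 = 0.
Since V_4 is not a descendant of the intervened variable, it is unaffected.
V_4 = 3·V_1 + 2  [with V_1=4]  = 14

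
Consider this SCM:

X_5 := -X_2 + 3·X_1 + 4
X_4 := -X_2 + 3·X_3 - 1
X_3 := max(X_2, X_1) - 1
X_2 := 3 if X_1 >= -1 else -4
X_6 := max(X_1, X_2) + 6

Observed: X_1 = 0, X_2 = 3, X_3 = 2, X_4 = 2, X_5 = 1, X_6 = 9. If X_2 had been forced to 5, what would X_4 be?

6

Under do(X_2=5), the mechanism X_2 := 3 if X_1 >= -1 else -4 is discarded; X_2 is fixed at 5.
X_3 = max(X_2, X_1) - 1  [with X_2=5, X_1=0]  = 4
X_4 = -X_2 + 3·X_3 - 1  [with X_2=5, X_3=4]  = 6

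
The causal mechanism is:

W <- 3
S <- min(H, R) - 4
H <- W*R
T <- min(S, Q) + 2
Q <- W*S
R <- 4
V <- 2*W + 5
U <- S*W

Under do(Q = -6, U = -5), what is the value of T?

-4

Under do(Q = -6, U = -5), each intervened variable's structural equation is replaced by its fixed value.
H = W*R  [with W=3, R=4]  = 12
S = min(H, R) - 4  [with H=12, R=4]  = 0
T = min(S, Q) + 2  [with S=0, Q=-6]  = -4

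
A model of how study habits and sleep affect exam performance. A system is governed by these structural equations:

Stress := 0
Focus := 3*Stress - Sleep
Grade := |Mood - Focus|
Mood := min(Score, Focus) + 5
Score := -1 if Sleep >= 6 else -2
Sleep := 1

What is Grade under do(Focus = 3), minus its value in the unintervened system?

The intervention breaks the incoming arrows to Focus: Focus := 3*Stress - Sleep no longer applies, and Focus = 3.
Score = -1 if Sleep >= 6 else -2  [with Sleep=1]  = -2
Mood = min(Score, Focus) + 5  [with Score=-2, Focus=3]  = 3
Grade = |Mood - Focus|  [with Mood=3, Focus=3]  = 0
Without intervention: Focus = 3*Stress - Sleep  [with Stress=0, Sleep=1]  = -1; Score = -1 if Sleep >= 6 else -2  [with Sleep=1]  = -2; Mood = min(Score, Focus) + 5  [with Score=-2, Focus=-1]  = 3; Grade = |Mood - Focus|  [with Mood=3, Focus=-1]  = 4.
Change = 0 − 4 = -4.

-4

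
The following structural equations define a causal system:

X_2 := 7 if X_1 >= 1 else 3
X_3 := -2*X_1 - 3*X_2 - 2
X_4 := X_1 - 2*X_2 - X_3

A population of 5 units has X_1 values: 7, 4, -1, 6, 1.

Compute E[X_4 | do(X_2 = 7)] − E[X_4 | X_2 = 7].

-3.3

Every unit gets X_2=7 under the intervention. X_4 values become 30, 21, 6, 27, 12; E[X_4|do(X_2=7)] = 19.2.
Observing X_2=7 restricts to units where X_2's equation naturally yields 7: X_1 ∈ {7, 4, 6, 1}. In that subpopulation X_4 = 30, 21, 27, 12, mean 22.5.
Difference = 19.2 − 22.5 = -3.3.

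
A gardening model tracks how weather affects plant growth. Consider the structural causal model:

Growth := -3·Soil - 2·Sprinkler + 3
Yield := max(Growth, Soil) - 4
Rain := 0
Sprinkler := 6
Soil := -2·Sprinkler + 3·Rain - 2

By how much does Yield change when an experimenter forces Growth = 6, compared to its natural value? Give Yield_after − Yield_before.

Intervening sets Growth = 6 and removes its equation (Growth := -3·Soil - 2·Sprinkler + 3).
Soil = -2·Sprinkler + 3·Rain - 2  [with Sprinkler=6, Rain=0]  = -14
Yield = max(Growth, Soil) - 4  [with Growth=6, Soil=-14]  = 2
Without intervention: Soil = -2·Sprinkler + 3·Rain - 2  [with Sprinkler=6, Rain=0]  = -14; Growth = -3·Soil - 2·Sprinkler + 3  [with Soil=-14, Sprinkler=6]  = 33; Yield = max(Growth, Soil) - 4  [with Growth=33, Soil=-14]  = 29.
Change = 2 − 29 = -27.

-27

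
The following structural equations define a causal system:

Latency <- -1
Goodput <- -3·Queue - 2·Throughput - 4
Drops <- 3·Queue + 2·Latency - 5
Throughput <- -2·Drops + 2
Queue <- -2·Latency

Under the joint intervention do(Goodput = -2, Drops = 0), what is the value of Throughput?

2

Under do(Goodput = -2, Drops = 0), each intervened variable's structural equation is replaced by its fixed value.
Throughput = -2·Drops + 2  [with Drops=0]  = 2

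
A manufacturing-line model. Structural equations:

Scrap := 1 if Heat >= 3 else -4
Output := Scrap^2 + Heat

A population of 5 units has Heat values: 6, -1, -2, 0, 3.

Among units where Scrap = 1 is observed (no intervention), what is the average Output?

E[Output|Scrap=1] averages over only the 2 units with Scrap=1 (Heat = 6, 3): Output = 7, 4, mean 5.5.

5.5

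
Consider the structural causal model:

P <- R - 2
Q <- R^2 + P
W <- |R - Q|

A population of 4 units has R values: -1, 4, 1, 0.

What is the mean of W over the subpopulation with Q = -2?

Conditioning on Q=-2 selects the 2 unit(s) with R ∈ {-1, 0}. Their W values: 1, 2. Mean = 1.5.

1.5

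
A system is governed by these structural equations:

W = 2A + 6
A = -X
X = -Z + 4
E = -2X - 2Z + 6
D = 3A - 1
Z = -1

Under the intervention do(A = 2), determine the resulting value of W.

Under do(A=2), the mechanism A = -X is discarded; A is fixed at 2.
W = 2A + 6  [with A=2]  = 10

10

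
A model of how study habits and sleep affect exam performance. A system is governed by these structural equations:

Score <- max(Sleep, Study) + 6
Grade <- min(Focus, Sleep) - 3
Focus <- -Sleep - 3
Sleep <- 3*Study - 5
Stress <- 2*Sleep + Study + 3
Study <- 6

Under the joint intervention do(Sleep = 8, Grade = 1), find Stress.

25

The joint intervention fixes Sleep = 8, Grade = 1, removing each variable's own equation.
Stress = 2*Sleep + Study + 3  [with Sleep=8, Study=6]  = 25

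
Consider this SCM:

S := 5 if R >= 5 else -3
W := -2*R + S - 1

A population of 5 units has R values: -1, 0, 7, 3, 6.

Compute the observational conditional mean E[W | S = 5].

-9

E[W|S=5] averages over only the 2 units with S=5 (R = 7, 6): W = -10, -8, mean -9.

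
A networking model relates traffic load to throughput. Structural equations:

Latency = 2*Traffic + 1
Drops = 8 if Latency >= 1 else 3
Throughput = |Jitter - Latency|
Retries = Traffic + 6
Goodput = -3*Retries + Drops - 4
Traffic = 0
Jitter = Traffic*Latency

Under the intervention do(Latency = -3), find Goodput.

Under do(Latency=-3), the mechanism Latency = 2*Traffic + 1 is discarded; Latency is fixed at -3.
Drops = 8 if Latency >= 1 else 3  [with Latency=-3]  = 3
Retries = Traffic + 6  [with Traffic=0]  = 6
Goodput = -3*Retries + Drops - 4  [with Retries=6, Drops=3]  = -19

-19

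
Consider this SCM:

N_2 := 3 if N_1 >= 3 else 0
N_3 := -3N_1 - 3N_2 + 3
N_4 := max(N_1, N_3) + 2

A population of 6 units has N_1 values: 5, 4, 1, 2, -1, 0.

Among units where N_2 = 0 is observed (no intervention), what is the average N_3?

Conditioning on N_2=0 selects the 4 unit(s) with N_1 ∈ {1, 2, -1, 0}. Their N_3 values: 0, -3, 6, 3. Mean = 1.5.

1.5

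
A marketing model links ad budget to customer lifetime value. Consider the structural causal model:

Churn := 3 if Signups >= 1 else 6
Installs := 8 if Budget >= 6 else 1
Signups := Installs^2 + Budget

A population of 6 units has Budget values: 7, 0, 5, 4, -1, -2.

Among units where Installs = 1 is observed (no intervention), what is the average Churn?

Conditioning on Installs=1 selects the 5 unit(s) with Budget ∈ {0, 5, 4, -1, -2}. Their Churn values: 3, 3, 3, 6, 6. Mean = 4.2.

4.2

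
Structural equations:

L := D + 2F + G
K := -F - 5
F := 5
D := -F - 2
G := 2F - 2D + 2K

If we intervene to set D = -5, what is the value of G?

The intervention breaks the incoming arrows to D: D := -F - 2 no longer applies, and D = -5.
K = -F - 5  [with F=5]  = -10
G = 2F - 2D + 2K  [with F=5, D=-5, K=-10]  = 0

0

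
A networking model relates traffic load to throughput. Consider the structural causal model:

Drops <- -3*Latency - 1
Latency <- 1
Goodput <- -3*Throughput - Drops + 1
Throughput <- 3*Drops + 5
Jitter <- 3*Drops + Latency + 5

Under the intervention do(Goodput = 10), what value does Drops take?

Under do(Goodput=10), the mechanism Goodput <- -3*Throughput - Drops + 1 is discarded; Goodput is fixed at 10.
No directed path runs from Goodput to Drops, so Drops keeps its natural value.
Drops = -3*Latency - 1  [with Latency=1]  = -4

-4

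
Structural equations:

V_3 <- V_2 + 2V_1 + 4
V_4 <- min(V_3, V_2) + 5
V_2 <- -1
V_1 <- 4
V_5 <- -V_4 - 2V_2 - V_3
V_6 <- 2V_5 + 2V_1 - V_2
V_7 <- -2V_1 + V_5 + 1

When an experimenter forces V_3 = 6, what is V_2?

-1

Under do(V_3=6), the mechanism V_3 <- V_2 + 2V_1 + 4 is discarded; V_3 is fixed at 6.
Since V_2 is not a descendant of the intervened variable, it is unaffected.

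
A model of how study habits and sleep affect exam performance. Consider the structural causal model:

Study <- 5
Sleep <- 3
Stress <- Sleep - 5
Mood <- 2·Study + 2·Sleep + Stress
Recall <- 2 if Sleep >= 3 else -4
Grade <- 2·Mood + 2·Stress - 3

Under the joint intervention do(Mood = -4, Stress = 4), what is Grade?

The joint intervention fixes Mood = -4, Stress = 4, removing each variable's own equation.
Grade = 2·Mood + 2·Stress - 3  [with Mood=-4, Stress=4]  = -3

-3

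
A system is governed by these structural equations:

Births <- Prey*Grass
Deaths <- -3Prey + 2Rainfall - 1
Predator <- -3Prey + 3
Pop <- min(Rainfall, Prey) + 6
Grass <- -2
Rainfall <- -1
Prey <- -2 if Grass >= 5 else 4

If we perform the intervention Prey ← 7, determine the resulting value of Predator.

-18

The intervention breaks the incoming arrows to Prey: Prey <- -2 if Grass >= 5 else 4 no longer applies, and Prey = 7.
Predator = -3Prey + 3  [with Prey=7]  = -18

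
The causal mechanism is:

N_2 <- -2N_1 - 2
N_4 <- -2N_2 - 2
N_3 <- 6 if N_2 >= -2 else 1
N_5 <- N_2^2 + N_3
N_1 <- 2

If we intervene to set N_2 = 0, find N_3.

The intervention breaks the incoming arrows to N_2: N_2 <- -2N_1 - 2 no longer applies, and N_2 = 0.
N_3 = 6 if N_2 >= -2 else 1  [with N_2=0]  = 6

6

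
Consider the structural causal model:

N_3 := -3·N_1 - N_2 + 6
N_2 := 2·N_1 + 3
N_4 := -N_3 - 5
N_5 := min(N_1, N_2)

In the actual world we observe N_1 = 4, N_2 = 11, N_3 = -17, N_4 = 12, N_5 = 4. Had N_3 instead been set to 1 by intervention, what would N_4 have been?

-6

The intervention breaks the incoming arrows to N_3: N_3 := -3·N_1 - N_2 + 6 no longer applies, and N_3 = 1.
N_4 = -N_3 - 5  [with N_3=1]  = -6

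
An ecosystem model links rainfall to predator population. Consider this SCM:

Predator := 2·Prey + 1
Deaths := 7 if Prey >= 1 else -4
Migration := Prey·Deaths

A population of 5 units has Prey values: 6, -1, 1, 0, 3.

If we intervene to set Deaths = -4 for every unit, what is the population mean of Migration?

The intervention sets Deaths=-4 in all 5 units regardless of Prey. Recomputing Migration per unit gives -24, 4, -4, 0, -12; average -7.2.

-7.2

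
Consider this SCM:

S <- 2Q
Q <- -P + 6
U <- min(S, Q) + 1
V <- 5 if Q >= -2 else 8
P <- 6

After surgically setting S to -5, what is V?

5

Under do(S=-5), the mechanism S <- 2Q is discarded; S is fixed at -5.
Since V is not a descendant of the intervened variable, it is unaffected.
Q = -P + 6  [with P=6]  = 0
V = 5 if Q >= -2 else 8  [with Q=0]  = 5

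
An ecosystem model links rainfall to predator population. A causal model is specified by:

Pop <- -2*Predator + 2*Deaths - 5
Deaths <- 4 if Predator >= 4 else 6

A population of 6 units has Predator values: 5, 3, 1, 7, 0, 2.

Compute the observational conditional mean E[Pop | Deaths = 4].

-9

Conditioning on Deaths=4 selects the 2 unit(s) with Predator ∈ {5, 7}. Their Pop values: -7, -11. Mean = -9.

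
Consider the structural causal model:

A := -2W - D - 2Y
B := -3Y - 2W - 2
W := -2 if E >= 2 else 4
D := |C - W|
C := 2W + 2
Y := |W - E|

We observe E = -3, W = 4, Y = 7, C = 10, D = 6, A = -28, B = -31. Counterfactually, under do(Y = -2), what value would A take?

The intervention breaks the incoming arrows to Y: Y := |W - E| no longer applies, and Y = -2.
W = -2 if E >= 2 else 4  [with E=-3]  = 4
C = 2W + 2  [with W=4]  = 10
D = |C - W|  [with C=10, W=4]  = 6
A = -2W - D - 2Y  [with W=4, D=6, Y=-2]  = -10

-10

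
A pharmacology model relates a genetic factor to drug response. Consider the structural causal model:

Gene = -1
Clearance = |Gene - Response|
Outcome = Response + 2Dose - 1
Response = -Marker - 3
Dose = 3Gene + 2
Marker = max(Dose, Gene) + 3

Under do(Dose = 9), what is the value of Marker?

12

The intervention breaks the incoming arrows to Dose: Dose = 3Gene + 2 no longer applies, and Dose = 9.
Marker = max(Dose, Gene) + 3  [with Dose=9, Gene=-1]  = 12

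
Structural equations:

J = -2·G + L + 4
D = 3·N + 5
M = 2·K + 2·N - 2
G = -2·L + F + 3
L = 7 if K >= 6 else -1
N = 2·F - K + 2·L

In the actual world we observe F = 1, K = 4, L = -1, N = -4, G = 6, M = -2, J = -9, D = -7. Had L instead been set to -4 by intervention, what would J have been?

The intervention breaks the incoming arrows to L: L = 7 if K >= 6 else -1 no longer applies, and L = -4.
G = -2·L + F + 3  [with L=-4, F=1]  = 12
J = -2·G + L + 4  [with G=12, L=-4]  = -24

-24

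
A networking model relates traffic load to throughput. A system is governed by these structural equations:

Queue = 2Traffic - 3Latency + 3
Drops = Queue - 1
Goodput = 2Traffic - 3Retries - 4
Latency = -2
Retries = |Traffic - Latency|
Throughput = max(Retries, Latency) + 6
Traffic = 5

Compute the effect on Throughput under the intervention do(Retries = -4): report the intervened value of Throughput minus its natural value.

-9

The intervention breaks the incoming arrows to Retries: Retries = |Traffic - Latency| no longer applies, and Retries = -4.
Throughput = max(Retries, Latency) + 6  [with Retries=-4, Latency=-2]  = 4
Without intervention: Retries = |Traffic - Latency|  [with Traffic=5, Latency=-2]  = 7; Throughput = max(Retries, Latency) + 6  [with Retries=7, Latency=-2]  = 13.
Change = 4 − 13 = -9.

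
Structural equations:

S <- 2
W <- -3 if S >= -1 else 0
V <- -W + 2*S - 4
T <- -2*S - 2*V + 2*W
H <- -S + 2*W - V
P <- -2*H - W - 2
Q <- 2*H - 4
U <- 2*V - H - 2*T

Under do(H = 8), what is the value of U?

do(H=8) replaces the equation H <- -S + 2*W - V with the constant H = 8.
W = -3 if S >= -1 else 0  [with S=2]  = -3
V = -W + 2*S - 4  [with W=-3, S=2]  = 3
T = -2*S - 2*V + 2*W  [with S=2, V=3, W=-3]  = -16
U = 2*V - H - 2*T  [with V=3, H=8, T=-16]  = 30

30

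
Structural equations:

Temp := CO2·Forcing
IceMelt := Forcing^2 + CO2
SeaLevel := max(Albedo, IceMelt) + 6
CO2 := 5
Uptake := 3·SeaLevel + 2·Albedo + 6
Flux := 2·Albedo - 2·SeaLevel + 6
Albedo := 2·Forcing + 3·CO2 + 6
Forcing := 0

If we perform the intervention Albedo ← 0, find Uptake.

do(Albedo=0) replaces the equation Albedo := 2·Forcing + 3·CO2 + 6 with the constant Albedo = 0.
IceMelt = Forcing^2 + CO2  [with Forcing=0, CO2=5]  = 5
SeaLevel = max(Albedo, IceMelt) + 6  [with Albedo=0, IceMelt=5]  = 11
Uptake = 3·SeaLevel + 2·Albedo + 6  [with SeaLevel=11, Albedo=0]  = 39

39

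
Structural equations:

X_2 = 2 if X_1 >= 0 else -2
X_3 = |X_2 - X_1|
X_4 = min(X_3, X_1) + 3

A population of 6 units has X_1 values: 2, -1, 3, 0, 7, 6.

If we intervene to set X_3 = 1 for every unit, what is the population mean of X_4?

do(X_3=1) breaks X_3's dependence on X_1. With X_3=1 fixed, X_4 across the units is 4, 2, 4, 3, 4, 4, mean 3.5.

3.5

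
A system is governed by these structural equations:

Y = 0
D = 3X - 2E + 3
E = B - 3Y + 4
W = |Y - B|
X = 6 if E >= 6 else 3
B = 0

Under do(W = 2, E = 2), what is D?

Under do(W = 2, E = 2), each intervened variable's structural equation is replaced by its fixed value.
X = 6 if E >= 6 else 3  [with E=2]  = 3
D = 3X - 2E + 3  [with X=3, E=2]  = 8

8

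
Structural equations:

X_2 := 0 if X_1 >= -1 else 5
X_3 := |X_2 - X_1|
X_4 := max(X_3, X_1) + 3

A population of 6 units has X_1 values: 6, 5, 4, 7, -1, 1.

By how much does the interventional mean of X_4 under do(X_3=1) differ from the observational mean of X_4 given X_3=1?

3

Under do(X_3=1), X_3's equation is replaced by X_3=1 for every unit. Per-unit X_4: 9, 8, 7, 10, 4, 4. Mean = 7.
Observing X_3=1 restricts to units where X_3's equation naturally yields 1: X_1 ∈ {-1, 1}. In that subpopulation X_4 = 4, 4, mean 4.
Difference = 7 − 4 = 3.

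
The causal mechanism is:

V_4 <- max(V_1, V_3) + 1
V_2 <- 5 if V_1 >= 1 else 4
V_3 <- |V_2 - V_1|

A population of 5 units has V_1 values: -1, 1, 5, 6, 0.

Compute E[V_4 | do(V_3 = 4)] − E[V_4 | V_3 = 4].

The intervention sets V_3=4 in all 5 units regardless of V_1. Recomputing V_4 per unit gives 5, 5, 6, 7, 5; average 5.6.
E[V_4|V_3=4] averages over only the 2 units with V_3=4 (V_1 = 1, 0): V_4 = 5, 5, mean 5.
Difference = 5.6 − 5 = 0.6.

0.6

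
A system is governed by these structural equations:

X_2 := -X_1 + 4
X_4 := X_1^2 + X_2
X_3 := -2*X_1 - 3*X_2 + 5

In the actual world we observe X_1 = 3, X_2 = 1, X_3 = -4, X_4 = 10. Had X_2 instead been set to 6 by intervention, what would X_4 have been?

Under do(X_2=6), the mechanism X_2 := -X_1 + 4 is discarded; X_2 is fixed at 6.
X_4 = X_1^2 + X_2  [with X_1=3, X_2=6]  = 15

15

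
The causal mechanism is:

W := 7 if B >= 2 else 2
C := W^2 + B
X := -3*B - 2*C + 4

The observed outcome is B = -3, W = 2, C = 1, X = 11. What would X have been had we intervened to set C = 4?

5

The intervention breaks the incoming arrows to C: C := W^2 + B no longer applies, and C = 4.
X = -3*B - 2*C + 4  [with B=-3, C=4]  = 5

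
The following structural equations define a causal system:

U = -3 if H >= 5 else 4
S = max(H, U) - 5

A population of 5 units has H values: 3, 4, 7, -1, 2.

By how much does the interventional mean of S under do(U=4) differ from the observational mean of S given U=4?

0.6

Every unit gets U=4 under the intervention. S values become -1, -1, 2, -1, -1; E[S|do(U=4)] = -0.4.
Conditioning on U=4 selects the 4 unit(s) with H ∈ {3, 4, -1, 2}. Their S values: -1, -1, -1, -1. Mean = -1.
Difference = -0.4 − (-1) = 0.6.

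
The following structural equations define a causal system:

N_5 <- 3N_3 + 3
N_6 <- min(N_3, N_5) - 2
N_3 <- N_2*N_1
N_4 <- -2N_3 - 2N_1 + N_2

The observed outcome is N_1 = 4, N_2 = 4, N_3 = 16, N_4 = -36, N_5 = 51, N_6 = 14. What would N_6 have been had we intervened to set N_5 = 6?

4

The intervention breaks the incoming arrows to N_5: N_5 <- 3N_3 + 3 no longer applies, and N_5 = 6.
N_3 = N_2*N_1  [with N_2=4, N_1=4]  = 16
N_6 = min(N_3, N_5) - 2  [with N_3=16, N_5=6]  = 4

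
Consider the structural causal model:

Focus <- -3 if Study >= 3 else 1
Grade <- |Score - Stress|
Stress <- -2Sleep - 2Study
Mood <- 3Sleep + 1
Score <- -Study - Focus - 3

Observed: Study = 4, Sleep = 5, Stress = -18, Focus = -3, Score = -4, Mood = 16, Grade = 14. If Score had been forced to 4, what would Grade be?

22

Under do(Score=4), the mechanism Score <- -Study - Focus - 3 is discarded; Score is fixed at 4.
Stress = -2Sleep - 2Study  [with Sleep=5, Study=4]  = -18
Grade = |Score - Stress|  [with Score=4, Stress=-18]  = 22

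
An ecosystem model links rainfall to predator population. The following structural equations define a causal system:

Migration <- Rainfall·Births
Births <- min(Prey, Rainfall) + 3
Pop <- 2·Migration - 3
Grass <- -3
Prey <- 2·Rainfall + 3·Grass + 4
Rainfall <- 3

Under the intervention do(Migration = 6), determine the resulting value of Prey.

1

do(Migration=6) replaces the equation Migration <- Rainfall·Births with the constant Migration = 6.
Prey is not downstream of the intervention, so its value is determined by the original equations.
Prey = 2·Rainfall + 3·Grass + 4  [with Rainfall=3, Grass=-3]  = 1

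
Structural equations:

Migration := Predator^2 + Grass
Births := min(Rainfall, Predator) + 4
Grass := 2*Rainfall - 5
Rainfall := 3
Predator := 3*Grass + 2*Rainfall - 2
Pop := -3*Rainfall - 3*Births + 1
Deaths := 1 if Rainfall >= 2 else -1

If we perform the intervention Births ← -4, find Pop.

The intervention breaks the incoming arrows to Births: Births := min(Rainfall, Predator) + 4 no longer applies, and Births = -4.
Pop = -3*Rainfall - 3*Births + 1  [with Rainfall=3, Births=-4]  = 4

4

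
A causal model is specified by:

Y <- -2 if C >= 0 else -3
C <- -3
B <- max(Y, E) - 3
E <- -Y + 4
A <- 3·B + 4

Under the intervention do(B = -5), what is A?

Intervening sets B = -5 and removes its equation (B <- max(Y, E) - 3).
A = 3·B + 4  [with B=-5]  = -11

-11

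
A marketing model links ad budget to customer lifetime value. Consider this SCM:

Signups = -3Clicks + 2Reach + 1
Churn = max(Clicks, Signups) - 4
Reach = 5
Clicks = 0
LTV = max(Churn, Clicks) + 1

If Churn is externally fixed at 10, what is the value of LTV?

Intervening sets Churn = 10 and removes its equation (Churn = max(Clicks, Signups) - 4).
LTV = max(Churn, Clicks) + 1  [with Churn=10, Clicks=0]  = 11

11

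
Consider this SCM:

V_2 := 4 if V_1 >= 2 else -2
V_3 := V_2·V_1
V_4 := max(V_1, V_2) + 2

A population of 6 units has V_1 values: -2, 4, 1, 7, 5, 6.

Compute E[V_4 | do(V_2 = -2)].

5.5

The intervention sets V_2=-2 in all 6 units regardless of V_1. Recomputing V_4 per unit gives 0, 6, 3, 9, 7, 8; average 5.5.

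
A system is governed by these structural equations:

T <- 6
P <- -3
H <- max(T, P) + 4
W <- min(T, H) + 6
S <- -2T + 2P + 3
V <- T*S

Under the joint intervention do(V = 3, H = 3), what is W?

9

Under do(V = 3, H = 3), each intervened variable's structural equation is replaced by its fixed value.
W = min(T, H) + 6  [with T=6, H=3]  = 9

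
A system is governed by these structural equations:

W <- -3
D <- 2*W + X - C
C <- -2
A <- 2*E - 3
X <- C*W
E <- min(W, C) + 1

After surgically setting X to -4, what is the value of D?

-8

Under do(X=-4), the mechanism X <- C*W is discarded; X is fixed at -4.
D = 2*W + X - C  [with W=-3, X=-4, C=-2]  = -8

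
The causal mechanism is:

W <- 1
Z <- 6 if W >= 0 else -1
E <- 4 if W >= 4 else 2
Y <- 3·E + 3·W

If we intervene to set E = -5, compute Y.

The intervention breaks the incoming arrows to E: E <- 4 if W >= 4 else 2 no longer applies, and E = -5.
Y = 3·E + 3·W  [with E=-5, W=1]  = -12

-12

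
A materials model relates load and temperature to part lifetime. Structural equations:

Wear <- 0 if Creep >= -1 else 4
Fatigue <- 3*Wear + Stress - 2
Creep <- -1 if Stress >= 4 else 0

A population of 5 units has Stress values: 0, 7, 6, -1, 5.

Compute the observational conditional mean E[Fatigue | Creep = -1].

Conditioning on Creep=-1 selects the 3 unit(s) with Stress ∈ {7, 6, 5}. Their Fatigue values: 5, 4, 3. Mean = 4.

4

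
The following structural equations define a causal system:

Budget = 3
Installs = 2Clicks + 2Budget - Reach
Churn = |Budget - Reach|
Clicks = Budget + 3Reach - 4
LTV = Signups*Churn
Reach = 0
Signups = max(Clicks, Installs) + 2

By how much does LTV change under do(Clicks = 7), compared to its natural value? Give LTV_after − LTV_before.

48

The intervention breaks the incoming arrows to Clicks: Clicks = Budget + 3Reach - 4 no longer applies, and Clicks = 7.
Installs = 2Clicks + 2Budget - Reach  [with Clicks=7, Budget=3, Reach=0]  = 20
Signups = max(Clicks, Installs) + 2  [with Clicks=7, Installs=20]  = 22
Churn = |Budget - Reach|  [with Budget=3, Reach=0]  = 3
LTV = Signups*Churn  [with Signups=22, Churn=3]  = 66
Without intervention: Clicks = Budget + 3Reach - 4  [with Budget=3, Reach=0]  = -1; Installs = 2Clicks + 2Budget - Reach  [with Clicks=-1, Budget=3, Reach=0]  = 4; Signups = max(Clicks, Installs) + 2  [with Clicks=-1, Installs=4]  = 6; Churn = |Budget - Reach|  [with Budget=3, Reach=0]  = 3; LTV = Signups*Churn  [with Signups=6, Churn=3]  = 18.
Change = 66 − 18 = 48.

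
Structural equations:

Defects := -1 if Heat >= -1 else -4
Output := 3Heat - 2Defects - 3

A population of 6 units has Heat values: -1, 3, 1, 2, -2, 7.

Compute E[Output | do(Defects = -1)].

4

do(Defects=-1) breaks Defects's dependence on Heat. With Defects=-1 fixed, Output across the units is -4, 8, 2, 5, -7, 20, mean 4.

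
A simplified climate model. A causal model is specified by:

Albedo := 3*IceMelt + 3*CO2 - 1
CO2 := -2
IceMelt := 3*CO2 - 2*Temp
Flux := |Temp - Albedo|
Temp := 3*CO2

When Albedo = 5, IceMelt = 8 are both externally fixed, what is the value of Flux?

The joint intervention fixes Albedo = 5, IceMelt = 8, removing each variable's own equation.
Temp = 3*CO2  [with CO2=-2]  = -6
Flux = |Temp - Albedo|  [with Temp=-6, Albedo=5]  = 11

11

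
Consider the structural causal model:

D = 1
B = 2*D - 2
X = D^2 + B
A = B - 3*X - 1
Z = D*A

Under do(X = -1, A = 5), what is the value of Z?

5

Setting X = -1, A = 5 by intervention discards those variables' equations.
Z = D*A  [with D=1, A=5]  = 5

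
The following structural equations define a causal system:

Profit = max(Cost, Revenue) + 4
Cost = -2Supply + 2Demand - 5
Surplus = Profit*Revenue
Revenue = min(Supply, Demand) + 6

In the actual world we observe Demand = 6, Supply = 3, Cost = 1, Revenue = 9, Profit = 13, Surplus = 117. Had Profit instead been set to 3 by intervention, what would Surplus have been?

27

The intervention breaks the incoming arrows to Profit: Profit = max(Cost, Revenue) + 4 no longer applies, and Profit = 3.
Revenue = min(Supply, Demand) + 6  [with Supply=3, Demand=6]  = 9
Surplus = Profit*Revenue  [with Profit=3, Revenue=9]  = 27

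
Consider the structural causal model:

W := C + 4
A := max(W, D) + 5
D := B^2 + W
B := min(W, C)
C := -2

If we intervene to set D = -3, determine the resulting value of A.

Intervening sets D = -3 and removes its equation (D := B^2 + W).
W = C + 4  [with C=-2]  = 2
A = max(W, D) + 5  [with W=2, D=-3]  = 7

7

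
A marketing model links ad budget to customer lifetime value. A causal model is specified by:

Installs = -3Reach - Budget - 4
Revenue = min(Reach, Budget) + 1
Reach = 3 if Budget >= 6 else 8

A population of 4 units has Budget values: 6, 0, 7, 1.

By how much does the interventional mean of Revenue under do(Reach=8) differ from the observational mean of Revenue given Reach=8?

3

Every unit gets Reach=8 under the intervention. Revenue values become 7, 1, 8, 2; E[Revenue|do(Reach=8)] = 4.5.
E[Revenue|Reach=8] averages over only the 2 units with Reach=8 (Budget = 0, 1): Revenue = 1, 2, mean 1.5.
Difference = 4.5 − 1.5 = 3.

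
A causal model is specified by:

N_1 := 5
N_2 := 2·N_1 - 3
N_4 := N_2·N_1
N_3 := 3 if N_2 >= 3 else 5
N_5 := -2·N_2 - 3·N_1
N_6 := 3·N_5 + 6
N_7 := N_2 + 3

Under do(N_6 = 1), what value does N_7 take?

Intervening sets N_6 = 1 and removes its equation (N_6 := 3·N_5 + 6).
No directed path runs from N_6 to N_7, so N_7 keeps its natural value.
N_2 = 2·N_1 - 3  [with N_1=5]  = 7
N_7 = N_2 + 3  [with N_2=7]  = 10

10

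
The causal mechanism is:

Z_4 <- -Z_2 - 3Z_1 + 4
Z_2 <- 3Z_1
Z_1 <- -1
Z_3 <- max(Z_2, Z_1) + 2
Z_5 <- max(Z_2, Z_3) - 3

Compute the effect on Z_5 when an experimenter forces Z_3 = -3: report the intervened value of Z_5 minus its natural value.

do(Z_3=-3) replaces the equation Z_3 <- max(Z_2, Z_1) + 2 with the constant Z_3 = -3.
Z_2 = 3Z_1  [with Z_1=-1]  = -3
Z_5 = max(Z_2, Z_3) - 3  [with Z_2=-3, Z_3=-3]  = -6
Without intervention: Z_2 = 3Z_1  [with Z_1=-1]  = -3; Z_3 = max(Z_2, Z_1) + 2  [with Z_2=-3, Z_1=-1]  = 1; Z_5 = max(Z_2, Z_3) - 3  [with Z_2=-3, Z_3=1]  = -2.
Change = -6 − (-2) = -4.

-4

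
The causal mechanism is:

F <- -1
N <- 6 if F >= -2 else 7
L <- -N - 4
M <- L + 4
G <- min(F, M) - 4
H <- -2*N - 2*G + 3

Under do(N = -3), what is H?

19

Under do(N=-3), the mechanism N <- 6 if F >= -2 else 7 is discarded; N is fixed at -3.
L = -N - 4  [with N=-3]  = -1
M = L + 4  [with L=-1]  = 3
G = min(F, M) - 4  [with F=-1, M=3]  = -5
H = -2*N - 2*G + 3  [with N=-3, G=-5]  = 19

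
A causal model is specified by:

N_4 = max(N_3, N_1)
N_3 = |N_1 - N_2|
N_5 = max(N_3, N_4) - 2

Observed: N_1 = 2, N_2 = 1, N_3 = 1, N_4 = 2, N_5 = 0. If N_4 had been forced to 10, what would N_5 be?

8

Intervening sets N_4 = 10 and removes its equation (N_4 = max(N_3, N_1)).
N_3 = |N_1 - N_2|  [with N_1=2, N_2=1]  = 1
N_5 = max(N_3, N_4) - 2  [with N_3=1, N_4=10]  = 8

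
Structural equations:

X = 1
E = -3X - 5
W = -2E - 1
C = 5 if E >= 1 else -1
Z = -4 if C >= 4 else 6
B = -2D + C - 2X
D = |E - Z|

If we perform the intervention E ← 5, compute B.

-15

Under do(E=5), the mechanism E = -3X - 5 is discarded; E is fixed at 5.
C = 5 if E >= 1 else -1  [with E=5]  = 5
Z = -4 if C >= 4 else 6  [with C=5]  = -4
D = |E - Z|  [with E=5, Z=-4]  = 9
B = -2D + C - 2X  [with D=9, C=5, X=1]  = -15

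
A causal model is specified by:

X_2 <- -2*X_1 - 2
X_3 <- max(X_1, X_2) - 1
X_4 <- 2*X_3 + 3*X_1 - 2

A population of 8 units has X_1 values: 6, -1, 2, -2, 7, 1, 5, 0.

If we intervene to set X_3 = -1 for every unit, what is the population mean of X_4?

do(X_3=-1) breaks X_3's dependence on X_1. With X_3=-1 fixed, X_4 across the units is 14, -7, 2, -10, 17, -1, 11, -4, mean 2.75.

2.75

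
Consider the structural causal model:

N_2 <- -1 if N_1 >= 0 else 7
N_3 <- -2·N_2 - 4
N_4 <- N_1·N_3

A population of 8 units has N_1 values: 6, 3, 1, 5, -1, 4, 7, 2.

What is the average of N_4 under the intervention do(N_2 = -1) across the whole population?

Every unit gets N_2=-1 under the intervention. N_4 values become -12, -6, -2, -10, 2, -8, -14, -4; E[N_4|do(N_2=-1)] = -6.75.

-6.75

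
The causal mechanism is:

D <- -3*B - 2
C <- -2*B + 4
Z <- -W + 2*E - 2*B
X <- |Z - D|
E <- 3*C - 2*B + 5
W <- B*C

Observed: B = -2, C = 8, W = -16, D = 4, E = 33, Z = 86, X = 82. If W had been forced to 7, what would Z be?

The intervention breaks the incoming arrows to W: W <- B*C no longer applies, and W = 7.
C = -2*B + 4  [with B=-2]  = 8
E = 3*C - 2*B + 5  [with C=8, B=-2]  = 33
Z = -W + 2*E - 2*B  [with W=7, E=33, B=-2]  = 63

63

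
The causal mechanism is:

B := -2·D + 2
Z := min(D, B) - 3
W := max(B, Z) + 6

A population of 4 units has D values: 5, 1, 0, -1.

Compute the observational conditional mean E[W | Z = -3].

7

Observing Z=-3 restricts to units where Z's equation naturally yields -3: D ∈ {1, 0}. In that subpopulation W = 6, 8, mean 7.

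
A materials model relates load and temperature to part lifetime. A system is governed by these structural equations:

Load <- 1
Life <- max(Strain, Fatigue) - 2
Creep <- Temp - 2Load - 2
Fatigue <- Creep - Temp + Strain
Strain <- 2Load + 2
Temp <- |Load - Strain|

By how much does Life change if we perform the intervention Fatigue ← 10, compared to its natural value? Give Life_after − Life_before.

6

The intervention breaks the incoming arrows to Fatigue: Fatigue <- Creep - Temp + Strain no longer applies, and Fatigue = 10.
Strain = 2Load + 2  [with Load=1]  = 4
Life = max(Strain, Fatigue) - 2  [with Strain=4, Fatigue=10]  = 8
Without intervention: Strain = 2Load + 2  [with Load=1]  = 4; Temp = |Load - Strain|  [with Load=1, Strain=4]  = 3; Creep = Temp - 2Load - 2  [with Temp=3, Load=1]  = -1; Fatigue = Creep - Temp + Strain  [with Creep=-1, Temp=3, Strain=4]  = 0; Life = max(Strain, Fatigue) - 2  [with Strain=4, Fatigue=0]  = 2.
Change = 8 − 2 = 6.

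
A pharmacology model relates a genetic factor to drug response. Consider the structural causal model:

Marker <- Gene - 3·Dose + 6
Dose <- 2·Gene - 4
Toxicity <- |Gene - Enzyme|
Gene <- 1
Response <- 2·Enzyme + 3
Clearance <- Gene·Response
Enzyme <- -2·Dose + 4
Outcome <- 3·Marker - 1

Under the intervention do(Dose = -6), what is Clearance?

35

Under do(Dose=-6), the mechanism Dose <- 2·Gene - 4 is discarded; Dose is fixed at -6.
Enzyme = -2·Dose + 4  [with Dose=-6]  = 16
Response = 2·Enzyme + 3  [with Enzyme=16]  = 35
Clearance = Gene·Response  [with Gene=1, Response=35]  = 35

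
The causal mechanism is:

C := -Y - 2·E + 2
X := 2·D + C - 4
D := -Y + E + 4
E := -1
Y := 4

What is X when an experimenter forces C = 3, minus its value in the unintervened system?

do(C=3) replaces the equation C := -Y - 2·E + 2 with the constant C = 3.
D = -Y + E + 4  [with Y=4, E=-1]  = -1
X = 2·D + C - 4  [with D=-1, C=3]  = -3
Without intervention: C = -Y - 2·E + 2  [with Y=4, E=-1]  = 0; D = -Y + E + 4  [with Y=4, E=-1]  = -1; X = 2·D + C - 4  [with D=-1, C=0]  = -6.
Change = -3 − (-6) = 3.

3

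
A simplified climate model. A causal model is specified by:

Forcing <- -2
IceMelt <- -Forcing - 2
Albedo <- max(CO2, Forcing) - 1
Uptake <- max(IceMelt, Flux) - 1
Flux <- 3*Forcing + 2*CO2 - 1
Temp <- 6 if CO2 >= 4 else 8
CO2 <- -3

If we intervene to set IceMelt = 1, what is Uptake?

0

The intervention breaks the incoming arrows to IceMelt: IceMelt <- -Forcing - 2 no longer applies, and IceMelt = 1.
Flux = 3*Forcing + 2*CO2 - 1  [with Forcing=-2, CO2=-3]  = -13
Uptake = max(IceMelt, Flux) - 1  [with IceMelt=1, Flux=-13]  = 0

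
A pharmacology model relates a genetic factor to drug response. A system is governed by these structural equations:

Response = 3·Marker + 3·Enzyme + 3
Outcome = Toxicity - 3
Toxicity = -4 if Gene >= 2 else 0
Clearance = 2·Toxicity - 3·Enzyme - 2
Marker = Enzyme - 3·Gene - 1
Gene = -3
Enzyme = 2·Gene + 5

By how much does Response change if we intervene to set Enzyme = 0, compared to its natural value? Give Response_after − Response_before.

Under do(Enzyme=0), the mechanism Enzyme = 2·Gene + 5 is discarded; Enzyme is fixed at 0.
Marker = Enzyme - 3·Gene - 1  [with Enzyme=0, Gene=-3]  = 8
Response = 3·Marker + 3·Enzyme + 3  [with Marker=8, Enzyme=0]  = 27
Without intervention: Enzyme = 2·Gene + 5  [with Gene=-3]  = -1; Marker = Enzyme - 3·Gene - 1  [with Enzyme=-1, Gene=-3]  = 7; Response = 3·Marker + 3·Enzyme + 3  [with Marker=7, Enzyme=-1]  = 21.
Change = 27 − 21 = 6.

6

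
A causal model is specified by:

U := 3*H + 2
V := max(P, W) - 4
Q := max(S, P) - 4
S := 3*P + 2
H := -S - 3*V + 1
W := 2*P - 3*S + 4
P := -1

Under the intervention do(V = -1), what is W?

The intervention breaks the incoming arrows to V: V := max(P, W) - 4 no longer applies, and V = -1.
Since W is not a descendant of the intervened variable, it is unaffected.
S = 3*P + 2  [with P=-1]  = -1
W = 2*P - 3*S + 4  [with P=-1, S=-1]  = 5

5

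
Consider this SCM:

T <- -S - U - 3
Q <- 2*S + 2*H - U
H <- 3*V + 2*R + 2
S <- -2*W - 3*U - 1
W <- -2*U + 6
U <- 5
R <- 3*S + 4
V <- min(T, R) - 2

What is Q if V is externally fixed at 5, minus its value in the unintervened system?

Intervening sets V = 5 and removes its equation (V <- min(T, R) - 2).
W = -2*U + 6  [with U=5]  = -4
S = -2*W - 3*U - 1  [with W=-4, U=5]  = -8
R = 3*S + 4  [with S=-8]  = -20
H = 3*V + 2*R + 2  [with V=5, R=-20]  = -23
Q = 2*S + 2*H - U  [with S=-8, H=-23, U=5]  = -67
Without intervention: W = -2*U + 6  [with U=5]  = -4; S = -2*W - 3*U - 1  [with W=-4, U=5]  = -8; T = -S - U - 3  [with S=-8, U=5]  = 0; R = 3*S + 4  [with S=-8]  = -20; V = min(T, R) - 2  [with T=0, R=-20]  = -22; H = 3*V + 2*R + 2  [with V=-22, R=-20]  = -104; Q = 2*S + 2*H - U  [with S=-8, H=-104, U=5]  = -229.
Change = -67 − (-229) = 162.

162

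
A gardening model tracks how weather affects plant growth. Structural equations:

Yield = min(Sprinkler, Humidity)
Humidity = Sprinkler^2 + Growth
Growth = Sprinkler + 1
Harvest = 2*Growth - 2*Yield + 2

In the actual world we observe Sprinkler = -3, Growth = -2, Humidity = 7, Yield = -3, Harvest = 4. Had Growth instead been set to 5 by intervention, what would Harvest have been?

do(Growth=5) replaces the equation Growth = Sprinkler + 1 with the constant Growth = 5.
Humidity = Sprinkler^2 + Growth  [with Sprinkler=-3, Growth=5]  = 14
Yield = min(Sprinkler, Humidity)  [with Sprinkler=-3, Humidity=14]  = -3
Harvest = 2*Growth - 2*Yield + 2  [with Growth=5, Yield=-3]  = 18

18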